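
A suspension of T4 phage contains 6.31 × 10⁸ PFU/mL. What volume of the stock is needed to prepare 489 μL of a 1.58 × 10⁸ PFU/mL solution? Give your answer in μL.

V₁ = C₂V₂/C₁ = 1.58 × 10⁸ × 489 / 6.31 × 10⁸ = 122 μL.

122 μL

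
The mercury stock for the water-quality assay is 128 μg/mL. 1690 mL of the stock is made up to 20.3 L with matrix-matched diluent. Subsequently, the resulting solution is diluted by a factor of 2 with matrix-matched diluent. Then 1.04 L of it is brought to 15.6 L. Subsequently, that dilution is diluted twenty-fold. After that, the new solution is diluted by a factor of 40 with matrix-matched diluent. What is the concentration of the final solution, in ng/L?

444 ng/L

Overall dilution factor = 12.01 × 2 × 15 × 20 × 40 = 2.88 × 10⁵.
128 μg/mL / 2.88 × 10⁵ = 4.44 × 10⁻⁴ μg/mL = 444 ng/L.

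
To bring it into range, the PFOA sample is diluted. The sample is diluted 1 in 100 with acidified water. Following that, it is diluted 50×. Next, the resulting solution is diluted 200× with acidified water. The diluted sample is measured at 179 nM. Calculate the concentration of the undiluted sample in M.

0.179 M

Overall dilution factor = 100 × 50 × 200 = 1.00 × 10⁶.
Original = 179 nM × 1.00 × 10⁶ = 1.79 × 10⁸ nM = 0.179 M.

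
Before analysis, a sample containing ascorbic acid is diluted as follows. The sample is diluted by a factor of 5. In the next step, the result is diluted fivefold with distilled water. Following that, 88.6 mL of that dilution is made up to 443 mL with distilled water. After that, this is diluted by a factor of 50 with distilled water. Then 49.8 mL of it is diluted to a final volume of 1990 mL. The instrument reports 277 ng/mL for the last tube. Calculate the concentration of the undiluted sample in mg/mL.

Overall dilution factor = 5 × 5 × 5 × 50 × 39.96 = 2.50 × 10⁵.
Original = 277 ng/mL × 2.50 × 10⁵ = 6.92 × 10⁷ ng/mL = 69.2 mg/mL.

69.2 mg/mL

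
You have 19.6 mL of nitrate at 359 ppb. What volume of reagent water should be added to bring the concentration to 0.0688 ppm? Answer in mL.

82.7 mL

0.0688 ppm = 68.8 ppb.
V₂ = C₁V₁/C₂ = 359 × 19.6 / 68.8 = 102 mL.
Diluent to add = V₂ − V₁ = 102 − 19.6 = 82.7 mL.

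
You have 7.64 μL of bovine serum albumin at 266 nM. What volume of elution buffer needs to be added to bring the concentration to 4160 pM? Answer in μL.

481 μL

4160 pM = 4.16 nM.
V₂ = C₁V₁/C₂ = 266 × 7.64 / 4.16 = 489 μL.
Diluent to add = V₂ − V₁ = 489 − 7.64 = 481 μL.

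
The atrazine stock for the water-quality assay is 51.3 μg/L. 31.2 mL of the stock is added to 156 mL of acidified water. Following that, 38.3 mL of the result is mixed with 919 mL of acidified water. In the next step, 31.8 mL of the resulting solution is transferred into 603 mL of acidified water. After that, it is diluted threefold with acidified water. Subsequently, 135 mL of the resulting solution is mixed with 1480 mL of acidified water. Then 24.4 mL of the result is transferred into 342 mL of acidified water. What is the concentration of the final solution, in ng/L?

Overall dilution factor = 6 × 24.99 × 19.96 × 3 × 11.96 × 15.02 = 1.61 × 10⁶.
51.3 μg/L / 1.61 × 10⁶ = 3.18 × 10⁻⁵ μg/L = 0.0318 ng/L.

0.0318 ng/L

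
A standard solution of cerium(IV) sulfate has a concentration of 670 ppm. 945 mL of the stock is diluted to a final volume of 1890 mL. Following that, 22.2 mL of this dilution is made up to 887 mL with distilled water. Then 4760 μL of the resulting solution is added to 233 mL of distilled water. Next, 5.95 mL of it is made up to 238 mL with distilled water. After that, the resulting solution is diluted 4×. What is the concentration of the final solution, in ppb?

1.05 ppb

Overall dilution factor = 2 × 39.95 × 49.95 × 40 × 4 = 6.39 × 10⁵.
670 ppm / 6.39 × 10⁵ = 1.05 × 10⁻³ ppm = 1.05 ppb.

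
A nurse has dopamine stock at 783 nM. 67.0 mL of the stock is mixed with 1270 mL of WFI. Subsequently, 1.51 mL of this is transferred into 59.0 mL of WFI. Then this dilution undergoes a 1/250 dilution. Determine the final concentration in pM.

3.92 pM

Overall dilution factor = 19.96 × 40.07 × 250 = 2.00 × 10⁵.
783 nM / 2.00 × 10⁵ = 3.92 × 10⁻³ nM = 3.92 pM.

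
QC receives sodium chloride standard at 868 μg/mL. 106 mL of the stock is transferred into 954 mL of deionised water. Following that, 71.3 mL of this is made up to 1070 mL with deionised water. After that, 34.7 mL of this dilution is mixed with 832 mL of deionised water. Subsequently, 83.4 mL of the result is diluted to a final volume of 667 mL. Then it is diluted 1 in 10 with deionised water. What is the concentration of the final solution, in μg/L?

Overall dilution factor = 10 × 15.01 × 24.98 × 7.998 × 10 = 3.00 × 10⁵.
868 μg/mL / 3.00 × 10⁵ = 2.90 × 10⁻³ μg/mL = 2.90 μg/L.

2.90 μg/L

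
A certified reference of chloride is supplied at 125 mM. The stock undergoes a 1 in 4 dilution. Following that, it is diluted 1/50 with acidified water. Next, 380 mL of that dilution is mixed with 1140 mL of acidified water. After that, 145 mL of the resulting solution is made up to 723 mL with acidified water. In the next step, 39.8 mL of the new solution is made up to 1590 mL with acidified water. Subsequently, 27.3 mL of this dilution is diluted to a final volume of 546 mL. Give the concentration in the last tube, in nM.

Overall dilution factor = 4 × 50 × 4 × 4.986 × 39.95 × 20 = 3.19 × 10⁶.
125 mM / 3.19 × 10⁶ = 3.92 × 10⁻⁵ mM = 39.2 nM.

39.2 nM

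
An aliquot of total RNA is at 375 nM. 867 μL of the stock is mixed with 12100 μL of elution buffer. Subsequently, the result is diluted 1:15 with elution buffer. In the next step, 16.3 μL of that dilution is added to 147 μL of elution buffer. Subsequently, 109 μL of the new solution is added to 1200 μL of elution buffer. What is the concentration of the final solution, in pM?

Overall dilution factor = 14.96 × 15 × 10.02 × 12.01 = 2.70 × 10⁴.
375 nM / 2.70 × 10⁴ = 0.0139 nM = 13.9 pM.

13.9 pM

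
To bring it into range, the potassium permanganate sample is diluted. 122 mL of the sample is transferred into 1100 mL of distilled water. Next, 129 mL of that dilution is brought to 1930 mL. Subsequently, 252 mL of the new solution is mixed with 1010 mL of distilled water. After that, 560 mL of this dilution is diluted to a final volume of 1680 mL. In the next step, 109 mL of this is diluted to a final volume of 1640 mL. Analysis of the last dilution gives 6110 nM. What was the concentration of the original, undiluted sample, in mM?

Overall dilution factor = 10.02 × 14.96 × 5.008 × 3 × 15.05 = 3.39 × 10⁴.
Original = 6110 nM × 3.39 × 10⁴ = 2.07 × 10⁸ nM = 207 mM.

207 mM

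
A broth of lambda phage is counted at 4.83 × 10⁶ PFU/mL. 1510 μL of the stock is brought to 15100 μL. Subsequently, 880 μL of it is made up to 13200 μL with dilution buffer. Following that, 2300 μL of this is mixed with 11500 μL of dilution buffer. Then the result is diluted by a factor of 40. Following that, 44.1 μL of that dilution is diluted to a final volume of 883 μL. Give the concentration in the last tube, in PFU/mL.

6.70 PFU/mL

Overall dilution factor = 10 × 15 × 6 × 40 × 20.02 = 7.21 × 10⁵.
4.83 × 10⁶ PFU/mL / 7.21 × 10⁵ = 6.70 PFU/mL.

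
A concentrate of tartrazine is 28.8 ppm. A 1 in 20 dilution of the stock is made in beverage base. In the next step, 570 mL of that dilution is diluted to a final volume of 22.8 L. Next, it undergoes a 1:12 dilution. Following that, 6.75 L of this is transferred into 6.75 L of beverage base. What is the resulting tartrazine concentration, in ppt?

1500 ppt

Overall dilution factor = 20 × 40 × 12 × 2 = 1.92 × 10⁴.
28.8 ppm / 1.92 × 10⁴ = 1.50 × 10⁻³ ppm = 1500 ppt.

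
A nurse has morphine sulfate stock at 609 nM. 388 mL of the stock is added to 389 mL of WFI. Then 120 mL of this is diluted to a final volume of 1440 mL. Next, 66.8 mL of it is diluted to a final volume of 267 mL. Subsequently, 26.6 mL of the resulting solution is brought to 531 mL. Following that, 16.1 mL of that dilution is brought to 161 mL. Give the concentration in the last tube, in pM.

Overall dilution factor = 2.003 × 12 × 3.997 × 19.96 × 10 = 1.92 × 10⁴.
609 nM / 1.92 × 10⁴ = 0.0318 nM = 31.8 pM.

31.8 pM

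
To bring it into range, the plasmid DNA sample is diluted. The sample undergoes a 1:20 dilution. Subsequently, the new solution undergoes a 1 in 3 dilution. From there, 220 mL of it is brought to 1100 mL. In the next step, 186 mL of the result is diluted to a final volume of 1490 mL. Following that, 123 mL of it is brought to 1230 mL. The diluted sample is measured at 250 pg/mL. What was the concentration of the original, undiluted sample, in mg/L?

Overall dilution factor = 20 × 3 × 5 × 8.011 × 10 = 2.40 × 10⁴.
Original = 250 pg/mL × 2.40 × 10⁴ = 6.01 × 10⁶ pg/mL = 6.01 mg/L.

6.01 mg/L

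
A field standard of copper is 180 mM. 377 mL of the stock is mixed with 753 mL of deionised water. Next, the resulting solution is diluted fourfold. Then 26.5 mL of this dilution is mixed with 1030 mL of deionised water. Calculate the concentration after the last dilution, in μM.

377 μM

Overall dilution factor = 2.997 × 4 × 39.87 = 478.
180 mM / 478 = 0.377 mM = 377 μM.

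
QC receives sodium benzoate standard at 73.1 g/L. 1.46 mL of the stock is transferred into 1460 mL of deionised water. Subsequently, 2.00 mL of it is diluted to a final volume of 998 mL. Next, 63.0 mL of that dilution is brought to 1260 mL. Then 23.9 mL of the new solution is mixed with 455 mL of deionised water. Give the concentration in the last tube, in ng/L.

Overall dilution factor = 1001 × 499 × 20 × 20.04 = 2.00 × 10⁸.
73.1 g/L / 2.00 × 10⁸ = 3.65 × 10⁻⁷ g/L = 365 ng/L.

365 ng/L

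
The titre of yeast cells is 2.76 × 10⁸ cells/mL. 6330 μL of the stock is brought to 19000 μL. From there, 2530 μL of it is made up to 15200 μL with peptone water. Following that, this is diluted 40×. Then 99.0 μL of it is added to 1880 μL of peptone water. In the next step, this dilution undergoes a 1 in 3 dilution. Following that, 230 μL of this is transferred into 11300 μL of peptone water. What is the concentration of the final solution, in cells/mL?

127 cells/mL

Overall dilution factor = 3.002 × 6.008 × 40 × 19.99 × 3 × 50.13 = 2.17 × 10⁶.
2.76 × 10⁸ cells/mL / 2.17 × 10⁶ = 127 cells/mL.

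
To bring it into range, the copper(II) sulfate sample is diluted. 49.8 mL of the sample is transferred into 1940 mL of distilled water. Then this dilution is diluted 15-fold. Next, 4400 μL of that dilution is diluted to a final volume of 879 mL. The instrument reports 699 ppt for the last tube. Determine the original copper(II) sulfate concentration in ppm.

83.7 ppm

Overall dilution factor = 39.96 × 15 × 199.8 = 1.20 × 10⁵.
Original = 699 ppt × 1.20 × 10⁵ = 8.37 × 10⁷ ppt = 83.7 ppm.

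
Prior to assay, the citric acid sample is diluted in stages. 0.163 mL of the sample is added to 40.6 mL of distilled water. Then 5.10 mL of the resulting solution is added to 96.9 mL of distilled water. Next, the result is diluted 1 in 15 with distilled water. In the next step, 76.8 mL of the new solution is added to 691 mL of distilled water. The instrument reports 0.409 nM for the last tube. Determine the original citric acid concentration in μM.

Overall dilution factor = 250.1 × 20 × 15 × 9.997 = 7.50 × 10⁵.
Original = 0.409 nM × 7.50 × 10⁵ = 3.07 × 10⁵ nM = 307 μM.

307 μM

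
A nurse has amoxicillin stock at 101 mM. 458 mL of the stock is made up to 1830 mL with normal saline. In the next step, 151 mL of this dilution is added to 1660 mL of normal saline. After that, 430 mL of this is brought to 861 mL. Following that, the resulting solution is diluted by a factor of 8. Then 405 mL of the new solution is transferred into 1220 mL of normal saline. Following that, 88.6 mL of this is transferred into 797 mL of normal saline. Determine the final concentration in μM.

Overall dilution factor = 3.996 × 11.99 × 2.002 × 8 × 4.012 × 9.995 = 3.08 × 10⁴.
101 mM / 3.08 × 10⁴ = 3.28 × 10⁻³ mM = 3.28 μM.

3.28 μM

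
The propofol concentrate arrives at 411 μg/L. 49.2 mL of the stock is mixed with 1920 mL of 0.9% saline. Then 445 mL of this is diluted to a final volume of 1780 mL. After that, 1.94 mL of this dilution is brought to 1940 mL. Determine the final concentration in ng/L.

Overall dilution factor = 40.02 × 4 × 1000 = 1.60 × 10⁵.
411 μg/L / 1.60 × 10⁵ = 2.57 × 10⁻³ μg/L = 2.57 ng/L.

2.57 ng/L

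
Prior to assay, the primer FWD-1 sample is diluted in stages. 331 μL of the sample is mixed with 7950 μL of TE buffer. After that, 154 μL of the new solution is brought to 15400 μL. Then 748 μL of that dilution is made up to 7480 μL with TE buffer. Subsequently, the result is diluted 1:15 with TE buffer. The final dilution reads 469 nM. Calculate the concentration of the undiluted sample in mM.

Overall dilution factor = 25.02 × 100 × 10 × 15 = 3.75 × 10⁵.
Original = 469 nM × 3.75 × 10⁵ = 1.76 × 10⁸ nM = 176 mM.

176 mM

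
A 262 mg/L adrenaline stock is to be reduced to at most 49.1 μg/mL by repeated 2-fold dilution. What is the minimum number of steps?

Need 2ⁿ ≥ 5.34, so n ≥ log(5.34)/log(2) = 2.42.
Minimum whole steps: n = 3.

3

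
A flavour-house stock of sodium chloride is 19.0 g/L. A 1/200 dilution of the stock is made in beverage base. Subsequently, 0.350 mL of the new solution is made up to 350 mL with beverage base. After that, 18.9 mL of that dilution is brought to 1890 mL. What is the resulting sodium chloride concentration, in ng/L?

950 ng/L

Overall dilution factor = 200 × 1000 × 100 = 2.00 × 10⁷.
19.0 g/L / 2.00 × 10⁷ = 9.50 × 10⁻⁷ g/L = 950 ng/L.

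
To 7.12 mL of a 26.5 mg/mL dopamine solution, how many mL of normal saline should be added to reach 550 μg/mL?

550 μg/mL = 0.550 mg/mL.
V₂ = C₁V₁/C₂ = 26.5 × 7.12 / 0.550 = 343 mL.
Diluent to add = V₂ − V₁ = 343 − 7.12 = 336 mL.

336 mL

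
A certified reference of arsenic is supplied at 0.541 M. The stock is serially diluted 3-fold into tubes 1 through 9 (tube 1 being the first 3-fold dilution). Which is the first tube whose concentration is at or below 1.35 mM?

Tube n has concentration 0.541 M / 3ⁿ.
Need 3ⁿ ≥ 0.541 M / 1.35 mM = 401, so n ≥ 5.46.
First such tube: n = 6.

tube 6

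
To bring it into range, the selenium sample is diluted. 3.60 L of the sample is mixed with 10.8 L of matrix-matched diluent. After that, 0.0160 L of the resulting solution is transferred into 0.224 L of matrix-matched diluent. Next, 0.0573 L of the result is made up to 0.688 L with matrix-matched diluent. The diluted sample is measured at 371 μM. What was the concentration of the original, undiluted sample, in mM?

Overall dilution factor = 4 × 15 × 12.01 = 720.
Original = 371 μM × 720 = 2.67 × 10⁵ μM = 267 mM.

267 mM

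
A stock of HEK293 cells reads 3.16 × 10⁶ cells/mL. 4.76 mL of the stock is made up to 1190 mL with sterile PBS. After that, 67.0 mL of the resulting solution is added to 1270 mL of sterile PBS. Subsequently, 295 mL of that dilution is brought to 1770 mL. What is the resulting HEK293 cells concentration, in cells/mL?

106 cells/mL

Overall dilution factor = 250 × 19.96 × 6 = 2.99 × 10⁴.
3.16 × 10⁶ cells/mL / 2.99 × 10⁴ = 106 cells/mL.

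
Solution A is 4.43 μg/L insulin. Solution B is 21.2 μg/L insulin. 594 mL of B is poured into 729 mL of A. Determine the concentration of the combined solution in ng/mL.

C_mix = (C_A·V_A + C_B·V_B)/(V_A + V_B) = (4.43×729 + 21.2×594) / 1323 = 12.0 μg/L = 12.0 ng/mL.

12.0 ng/mL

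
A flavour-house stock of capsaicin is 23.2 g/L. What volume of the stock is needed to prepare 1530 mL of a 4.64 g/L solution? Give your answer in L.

V₁ = C₂V₂/C₁ = 4.64 × 1530 / 23.2 = 306 mL = 0.306 L.

0.306 L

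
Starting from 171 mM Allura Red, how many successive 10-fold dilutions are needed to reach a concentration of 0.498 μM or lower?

6

Need 10ⁿ ≥ 3.43 × 10⁵, so n ≥ log(3.43 × 10⁵)/log(10) = 5.54.
Minimum whole steps: n = 6.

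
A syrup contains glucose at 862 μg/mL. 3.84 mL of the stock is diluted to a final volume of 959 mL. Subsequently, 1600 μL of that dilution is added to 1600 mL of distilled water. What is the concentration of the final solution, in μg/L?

Overall dilution factor = 249.7 × 1001 = 2.50 × 10⁵.
862 μg/mL / 2.50 × 10⁵ = 3.45 × 10⁻³ μg/mL = 3.45 μg/L.

3.45 μg/L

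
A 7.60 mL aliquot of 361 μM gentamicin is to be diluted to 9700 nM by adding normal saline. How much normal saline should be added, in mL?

9700 nM = 9.70 μM.
V₂ = C₁V₁/C₂ = 361 × 7.60 / 9.70 = 283 mL.
Diluent to add = V₂ − V₁ = 283 − 7.60 = 275 mL.

275 mL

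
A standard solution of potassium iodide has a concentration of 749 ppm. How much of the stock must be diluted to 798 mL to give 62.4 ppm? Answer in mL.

66.5 mL

V₁ = C₂V₂/C₁ = 62.4 × 798 / 749 = 66.5 mL.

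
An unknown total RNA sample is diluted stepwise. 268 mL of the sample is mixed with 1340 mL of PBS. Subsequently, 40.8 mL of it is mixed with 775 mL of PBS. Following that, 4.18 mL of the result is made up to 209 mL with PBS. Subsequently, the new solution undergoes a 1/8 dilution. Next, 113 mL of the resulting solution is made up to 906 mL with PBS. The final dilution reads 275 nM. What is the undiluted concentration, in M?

0.106 M

Overall dilution factor = 6 × 20.00 × 50 × 8 × 8.018 = 3.85 × 10⁵.
Original = 275 nM × 3.85 × 10⁵ = 1.06 × 10⁸ nM = 0.106 M.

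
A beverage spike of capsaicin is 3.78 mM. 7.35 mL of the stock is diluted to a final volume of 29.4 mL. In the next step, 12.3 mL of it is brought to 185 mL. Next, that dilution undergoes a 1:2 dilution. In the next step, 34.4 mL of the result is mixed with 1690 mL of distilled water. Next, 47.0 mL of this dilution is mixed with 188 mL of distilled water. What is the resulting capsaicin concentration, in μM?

0.125 μM

Overall dilution factor = 4 × 15.04 × 2 × 50.13 × 5 = 3.02 × 10⁴.
3.78 mM / 3.02 × 10⁴ = 1.25 × 10⁻⁴ mM = 0.125 μM.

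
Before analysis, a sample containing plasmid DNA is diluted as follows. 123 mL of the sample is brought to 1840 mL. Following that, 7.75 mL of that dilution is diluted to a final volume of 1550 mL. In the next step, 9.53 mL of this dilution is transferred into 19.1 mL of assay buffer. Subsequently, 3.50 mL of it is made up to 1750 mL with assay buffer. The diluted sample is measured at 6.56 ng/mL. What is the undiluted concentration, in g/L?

29.5 g/L

Overall dilution factor = 14.96 × 200 × 3.004 × 500 = 4.49 × 10⁶.
Original = 6.56 ng/mL × 4.49 × 10⁶ = 2.95 × 10⁷ ng/mL = 29.5 g/L.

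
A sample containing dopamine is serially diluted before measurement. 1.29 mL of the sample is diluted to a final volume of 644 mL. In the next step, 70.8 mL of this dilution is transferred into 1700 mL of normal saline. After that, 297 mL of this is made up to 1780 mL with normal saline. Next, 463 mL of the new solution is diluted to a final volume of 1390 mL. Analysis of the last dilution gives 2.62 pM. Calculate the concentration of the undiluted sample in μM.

0.589 μM

Overall dilution factor = 499.2 × 25.01 × 5.993 × 3.002 = 2.25 × 10⁵.
Original = 2.62 pM × 2.25 × 10⁵ = 5.89 × 10⁵ pM = 0.589 μM.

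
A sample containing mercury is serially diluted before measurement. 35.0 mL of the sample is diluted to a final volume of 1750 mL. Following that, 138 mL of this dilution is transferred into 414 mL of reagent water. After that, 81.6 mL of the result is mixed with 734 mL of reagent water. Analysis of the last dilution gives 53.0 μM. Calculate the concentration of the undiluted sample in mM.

106 mM

Overall dilution factor = 50 × 4 × 9.995 = 1999.
Original = 53.0 μM × 1999 = 1.06 × 10⁵ μM = 106 mM.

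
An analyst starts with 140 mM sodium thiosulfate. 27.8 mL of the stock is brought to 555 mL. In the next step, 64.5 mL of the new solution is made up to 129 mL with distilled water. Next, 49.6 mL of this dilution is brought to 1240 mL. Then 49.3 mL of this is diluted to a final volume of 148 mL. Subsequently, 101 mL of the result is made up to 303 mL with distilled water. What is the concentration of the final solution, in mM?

Overall dilution factor = 19.96 × 2 × 25 × 3.002 × 3 = 8990.
140 mM / 8990 = 0.0156 mM.

0.0156 mM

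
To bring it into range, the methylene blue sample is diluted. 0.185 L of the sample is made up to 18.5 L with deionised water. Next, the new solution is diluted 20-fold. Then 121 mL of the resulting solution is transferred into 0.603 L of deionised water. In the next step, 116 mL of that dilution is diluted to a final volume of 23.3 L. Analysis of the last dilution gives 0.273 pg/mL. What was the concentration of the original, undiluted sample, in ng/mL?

Overall dilution factor = 100 × 20 × 5.983 × 200.9 = 2.40 × 10⁶.
Original = 0.273 pg/mL × 2.40 × 10⁶ = 6.56 × 10⁵ pg/mL = 656 ng/mL.

656 ng/mL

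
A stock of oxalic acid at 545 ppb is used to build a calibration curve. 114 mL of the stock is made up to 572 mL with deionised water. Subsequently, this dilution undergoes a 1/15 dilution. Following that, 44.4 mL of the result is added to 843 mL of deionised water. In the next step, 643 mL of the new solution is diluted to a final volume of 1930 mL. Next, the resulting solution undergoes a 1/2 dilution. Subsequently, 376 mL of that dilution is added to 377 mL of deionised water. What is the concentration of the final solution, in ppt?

30.1 ppt

Overall dilution factor = 5.018 × 15 × 19.99 × 3.002 × 2 × 2.003 = 1.81 × 10⁴.
545 ppb / 1.81 × 10⁴ = 0.0301 ppb = 30.1 ppt.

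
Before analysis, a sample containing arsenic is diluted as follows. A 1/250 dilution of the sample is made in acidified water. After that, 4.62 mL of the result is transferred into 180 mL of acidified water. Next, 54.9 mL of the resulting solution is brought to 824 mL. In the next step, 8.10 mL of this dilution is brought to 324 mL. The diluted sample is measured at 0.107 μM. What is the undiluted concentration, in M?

0.642 M

Overall dilution factor = 250 × 39.96 × 15.01 × 40 = 6.00 × 10⁶.
Original = 0.107 μM × 6.00 × 10⁶ = 6.42 × 10⁵ μM = 0.642 M.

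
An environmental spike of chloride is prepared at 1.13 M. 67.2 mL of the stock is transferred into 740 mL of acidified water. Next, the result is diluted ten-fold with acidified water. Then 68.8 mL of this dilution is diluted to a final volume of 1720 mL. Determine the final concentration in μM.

Overall dilution factor = 12.01 × 10 × 25 = 3003.
1.13 M / 3003 = 3.76 × 10⁻⁴ M = 376 μM.

376 μM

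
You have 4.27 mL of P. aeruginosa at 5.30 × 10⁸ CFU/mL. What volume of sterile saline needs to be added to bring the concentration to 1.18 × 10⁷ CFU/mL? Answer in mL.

V₂ = C₁V₁/C₂ = 5.30 × 10⁸ × 4.27 / 1.18 × 10⁷ = 192 mL.
Diluent to add = V₂ − V₁ = 192 − 4.27 = 188 mL.

188 mL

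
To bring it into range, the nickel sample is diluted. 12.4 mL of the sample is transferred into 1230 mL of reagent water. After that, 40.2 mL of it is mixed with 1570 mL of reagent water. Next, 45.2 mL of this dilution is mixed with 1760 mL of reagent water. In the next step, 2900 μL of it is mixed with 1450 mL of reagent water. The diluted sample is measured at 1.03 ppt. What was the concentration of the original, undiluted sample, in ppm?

82.7 ppm

Overall dilution factor = 100.2 × 40.05 × 39.94 × 501 = 8.03 × 10⁷.
Original = 1.03 ppt × 8.03 × 10⁷ = 8.27 × 10⁷ ppt = 82.7 ppm.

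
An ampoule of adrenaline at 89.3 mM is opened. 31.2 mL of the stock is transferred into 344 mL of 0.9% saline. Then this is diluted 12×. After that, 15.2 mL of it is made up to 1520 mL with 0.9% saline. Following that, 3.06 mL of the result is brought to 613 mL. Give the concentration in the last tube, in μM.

Overall dilution factor = 12.03 × 12 × 100 × 200.3 = 2.89 × 10⁶.
89.3 mM / 2.89 × 10⁶ = 3.09 × 10⁻⁵ mM = 0.0309 μM.

0.0309 μM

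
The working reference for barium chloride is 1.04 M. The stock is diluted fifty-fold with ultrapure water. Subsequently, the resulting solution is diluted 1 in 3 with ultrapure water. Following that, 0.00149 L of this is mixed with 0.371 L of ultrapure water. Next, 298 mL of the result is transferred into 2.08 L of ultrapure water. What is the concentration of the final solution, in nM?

Overall dilution factor = 50 × 3 × 250.0 × 7.980 = 2.99 × 10⁵.
1.04 M / 2.99 × 10⁵ = 3.48 × 10⁻⁶ M = 3480 nM.

3480 nM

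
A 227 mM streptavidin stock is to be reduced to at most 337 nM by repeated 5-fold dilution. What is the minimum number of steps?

Need 5ⁿ ≥ 6.74 × 10⁵, so n ≥ log(6.74 × 10⁵)/log(5) = 8.34.
Minimum whole steps: n = 9.

9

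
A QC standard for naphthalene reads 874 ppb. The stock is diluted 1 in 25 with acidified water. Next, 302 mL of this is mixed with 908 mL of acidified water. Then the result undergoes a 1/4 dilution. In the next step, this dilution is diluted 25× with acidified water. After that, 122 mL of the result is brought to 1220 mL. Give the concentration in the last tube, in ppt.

8.73 ppt

Overall dilution factor = 25 × 4.007 × 4 × 25 × 10 = 1.00 × 10⁵.
874 ppb / 1.00 × 10⁵ = 8.73 × 10⁻³ ppb = 8.73 ppt.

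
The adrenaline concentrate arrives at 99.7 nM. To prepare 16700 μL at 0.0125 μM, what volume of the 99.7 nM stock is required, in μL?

0.0125 μM = 12.5 nM.
V₁ = C₂V₂/C₁ = 12.5 × 16700 / 99.7 = 2094 μL.

2090 μL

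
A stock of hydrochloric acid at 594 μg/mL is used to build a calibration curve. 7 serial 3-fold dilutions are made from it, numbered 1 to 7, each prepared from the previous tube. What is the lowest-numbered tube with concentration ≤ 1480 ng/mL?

Tube n has concentration 594 μg/mL / 3ⁿ.
Need 3ⁿ ≥ 594 μg/mL / 1480 ng/mL = 401, so n ≥ 5.46.
First such tube: n = 6.

tube 6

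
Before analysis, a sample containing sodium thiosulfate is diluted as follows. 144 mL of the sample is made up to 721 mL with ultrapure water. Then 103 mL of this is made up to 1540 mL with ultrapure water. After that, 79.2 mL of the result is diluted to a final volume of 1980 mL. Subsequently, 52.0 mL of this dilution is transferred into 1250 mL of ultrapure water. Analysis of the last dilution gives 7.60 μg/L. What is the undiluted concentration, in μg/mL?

356 μg/mL

Overall dilution factor = 5.007 × 14.95 × 25 × 25.04 = 4.69 × 10⁴.
Original = 7.60 μg/L × 4.69 × 10⁴ = 3.56 × 10⁵ μg/L = 356 μg/mL.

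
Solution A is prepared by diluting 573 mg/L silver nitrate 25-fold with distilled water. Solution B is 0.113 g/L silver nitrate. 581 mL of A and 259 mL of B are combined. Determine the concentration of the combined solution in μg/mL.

50.7 μg/mL

C_A = 573 mg/L / 25 = 22.9 mg/L.
C_B = 0.113 g/L = 113 mg/L.
C_mix = (C_A·V_A + C_B·V_B)/(V_A + V_B) = (22.9×581 + 113×259) / 840.0 = 50.7 mg/L = 50.7 μg/mL.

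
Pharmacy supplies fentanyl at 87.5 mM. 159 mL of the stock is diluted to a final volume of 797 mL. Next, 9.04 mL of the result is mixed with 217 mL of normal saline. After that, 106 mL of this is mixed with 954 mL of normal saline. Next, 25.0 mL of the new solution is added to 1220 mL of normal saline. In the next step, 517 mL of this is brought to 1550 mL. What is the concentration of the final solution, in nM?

Overall dilution factor = 5.013 × 25.00 × 10 × 49.80 × 2.998 = 1.87 × 10⁵.
87.5 mM / 1.87 × 10⁵ = 4.68 × 10⁻⁴ mM = 468 nM.

468 nM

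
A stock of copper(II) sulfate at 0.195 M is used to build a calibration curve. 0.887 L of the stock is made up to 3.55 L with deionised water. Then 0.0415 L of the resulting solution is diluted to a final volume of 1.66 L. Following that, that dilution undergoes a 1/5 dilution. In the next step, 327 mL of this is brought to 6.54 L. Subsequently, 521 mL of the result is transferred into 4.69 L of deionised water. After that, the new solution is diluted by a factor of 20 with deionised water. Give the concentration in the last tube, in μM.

0.0609 μM

Overall dilution factor = 4.002 × 40 × 5 × 20 × 10.00 × 20 = 3.20 × 10⁶.
0.195 M / 3.20 × 10⁶ = 6.09 × 10⁻⁸ M = 0.0609 μM.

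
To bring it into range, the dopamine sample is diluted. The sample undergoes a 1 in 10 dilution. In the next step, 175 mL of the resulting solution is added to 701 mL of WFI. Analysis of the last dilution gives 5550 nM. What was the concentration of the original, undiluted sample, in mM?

Overall dilution factor = 10 × 5.006 = 50.1.
Original = 5550 nM × 50.1 = 2.78 × 10⁵ nM = 0.278 mM.

0.278 mM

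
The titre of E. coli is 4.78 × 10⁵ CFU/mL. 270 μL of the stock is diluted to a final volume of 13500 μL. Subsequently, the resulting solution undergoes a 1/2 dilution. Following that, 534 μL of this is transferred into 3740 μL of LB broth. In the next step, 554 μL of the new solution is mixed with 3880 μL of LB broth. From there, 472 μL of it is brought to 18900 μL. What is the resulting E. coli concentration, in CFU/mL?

1.86 CFU/mL

Overall dilution factor = 50 × 2 × 8.004 × 8.004 × 40.04 = 2.57 × 10⁵.
4.78 × 10⁵ CFU/mL / 2.57 × 10⁵ = 1.86 CFU/mL.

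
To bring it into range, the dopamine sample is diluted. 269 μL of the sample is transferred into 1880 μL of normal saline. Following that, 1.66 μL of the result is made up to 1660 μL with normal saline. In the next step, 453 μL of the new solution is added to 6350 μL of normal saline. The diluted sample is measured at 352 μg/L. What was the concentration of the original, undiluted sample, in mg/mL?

Overall dilution factor = 7.989 × 1000 × 15.02 = 1.20 × 10⁵.
Original = 352 μg/L × 1.20 × 10⁵ = 4.22 × 10⁷ μg/L = 42.2 mg/mL.

42.2 mg/mL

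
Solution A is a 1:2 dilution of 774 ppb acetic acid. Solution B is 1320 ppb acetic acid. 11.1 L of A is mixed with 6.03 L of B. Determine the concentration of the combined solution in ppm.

C_A = 774 ppb / 2 = 387 ppb.
C_mix = (C_A·V_A + C_B·V_B)/(V_A + V_B) = (387×11.1 + 1320×6.03) / 17.13 = 715 ppb = 0.715 ppm.

0.715 ppm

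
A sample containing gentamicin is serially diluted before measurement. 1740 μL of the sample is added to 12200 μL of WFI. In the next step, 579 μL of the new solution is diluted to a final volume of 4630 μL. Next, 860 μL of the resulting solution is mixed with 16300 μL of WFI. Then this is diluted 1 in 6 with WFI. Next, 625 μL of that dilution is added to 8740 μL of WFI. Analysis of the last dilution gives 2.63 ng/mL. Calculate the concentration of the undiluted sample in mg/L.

302 mg/L

Overall dilution factor = 8.011 × 7.997 × 19.95 × 6 × 14.98 = 1.15 × 10⁵.
Original = 2.63 ng/mL × 1.15 × 10⁵ = 3.02 × 10⁵ ng/mL = 302 mg/L.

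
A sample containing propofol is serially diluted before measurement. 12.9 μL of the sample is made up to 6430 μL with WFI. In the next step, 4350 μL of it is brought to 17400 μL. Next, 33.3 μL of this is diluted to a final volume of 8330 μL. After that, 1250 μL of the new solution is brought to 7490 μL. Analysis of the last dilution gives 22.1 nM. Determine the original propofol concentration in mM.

Overall dilution factor = 498.4 × 4 × 250.2 × 5.992 = 2.99 × 10⁶.
Original = 22.1 nM × 2.99 × 10⁶ = 6.60 × 10⁷ nM = 66.0 mM.

66.0 mM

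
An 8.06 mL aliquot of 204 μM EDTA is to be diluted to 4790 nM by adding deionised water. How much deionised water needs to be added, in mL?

335 mL

4790 nM = 4.79 μM.
V₂ = C₁V₁/C₂ = 204 × 8.06 / 4.79 = 343 mL.
Diluent to add = V₂ − V₁ = 343 − 8.06 = 335 mL.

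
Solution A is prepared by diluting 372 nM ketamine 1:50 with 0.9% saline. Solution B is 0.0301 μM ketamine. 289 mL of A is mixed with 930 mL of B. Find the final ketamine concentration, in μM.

C_A = 372 nM / 50 = 7.44 nM.
C_B = 0.0301 μM = 30.1 nM.
C_mix = (C_A·V_A + C_B·V_B)/(V_A + V_B) = (7.44×289 + 30.1×930) / 1219 = 24.7 nM = 0.0247 μM.

0.0247 μM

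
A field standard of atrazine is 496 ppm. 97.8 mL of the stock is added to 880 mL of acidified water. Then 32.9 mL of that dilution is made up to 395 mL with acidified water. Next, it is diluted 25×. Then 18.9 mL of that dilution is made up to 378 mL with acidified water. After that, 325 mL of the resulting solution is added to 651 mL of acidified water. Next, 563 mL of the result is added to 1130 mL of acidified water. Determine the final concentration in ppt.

915 ppt

Overall dilution factor = 9.998 × 12.01 × 25 × 20 × 3.003 × 3.007 = 5.42 × 10⁵.
496 ppm / 5.42 × 10⁵ = 9.15 × 10⁻⁴ ppm = 915 ppt.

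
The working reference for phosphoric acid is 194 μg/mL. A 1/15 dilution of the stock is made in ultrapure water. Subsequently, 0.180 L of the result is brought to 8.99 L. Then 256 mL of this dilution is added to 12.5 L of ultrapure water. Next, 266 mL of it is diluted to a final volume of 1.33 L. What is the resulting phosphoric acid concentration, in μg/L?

1.04 μg/L

Overall dilution factor = 15 × 49.94 × 49.83 × 5 = 1.87 × 10⁵.
194 μg/mL / 1.87 × 10⁵ = 1.04 × 10⁻³ μg/mL = 1.04 μg/L.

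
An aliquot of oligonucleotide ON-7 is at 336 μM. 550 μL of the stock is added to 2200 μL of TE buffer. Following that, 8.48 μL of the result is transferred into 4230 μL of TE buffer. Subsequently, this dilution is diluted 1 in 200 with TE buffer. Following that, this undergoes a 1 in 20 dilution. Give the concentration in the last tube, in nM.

0.0336 nM

Overall dilution factor = 5 × 499.8 × 200 × 20 = 10.00 × 10⁶.
336 μM / 10.00 × 10⁶ = 3.36 × 10⁻⁵ μM = 0.0336 nM.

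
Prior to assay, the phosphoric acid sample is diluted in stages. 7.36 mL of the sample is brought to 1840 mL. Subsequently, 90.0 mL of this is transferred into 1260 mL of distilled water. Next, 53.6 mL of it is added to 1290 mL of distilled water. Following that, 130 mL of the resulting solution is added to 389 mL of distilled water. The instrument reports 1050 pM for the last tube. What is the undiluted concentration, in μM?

394 μM

Overall dilution factor = 250 × 15 × 25.07 × 3.992 = 3.75 × 10⁵.
Original = 1050 pM × 3.75 × 10⁵ = 3.94 × 10⁸ pM = 394 μM.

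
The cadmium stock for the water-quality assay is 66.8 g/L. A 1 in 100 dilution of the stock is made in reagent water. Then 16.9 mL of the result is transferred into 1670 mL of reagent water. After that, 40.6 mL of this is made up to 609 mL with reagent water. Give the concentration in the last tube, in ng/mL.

Overall dilution factor = 100 × 99.82 × 15 = 1.50 × 10⁵.
66.8 g/L / 1.50 × 10⁵ = 4.46 × 10⁻⁴ g/L = 446 ng/mL.

446 ng/mL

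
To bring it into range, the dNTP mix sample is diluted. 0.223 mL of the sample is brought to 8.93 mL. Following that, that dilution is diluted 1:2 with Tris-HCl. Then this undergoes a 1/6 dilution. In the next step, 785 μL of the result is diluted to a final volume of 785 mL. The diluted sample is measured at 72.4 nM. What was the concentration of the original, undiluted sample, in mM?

34.8 mM

Overall dilution factor = 40.04 × 2 × 6 × 1000 = 4.81 × 10⁵.
Original = 72.4 nM × 4.81 × 10⁵ = 3.48 × 10⁷ nM = 34.8 mM.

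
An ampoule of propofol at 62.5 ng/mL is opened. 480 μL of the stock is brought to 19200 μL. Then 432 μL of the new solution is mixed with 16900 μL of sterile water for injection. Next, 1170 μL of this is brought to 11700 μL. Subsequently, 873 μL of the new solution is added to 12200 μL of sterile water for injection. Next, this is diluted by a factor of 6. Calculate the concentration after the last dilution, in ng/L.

0.0433 ng/L

Overall dilution factor = 40 × 40.12 × 10 × 14.97 × 6 = 1.44 × 10⁶.
62.5 ng/mL / 1.44 × 10⁶ = 4.33 × 10⁻⁵ ng/mL = 0.0433 ng/L.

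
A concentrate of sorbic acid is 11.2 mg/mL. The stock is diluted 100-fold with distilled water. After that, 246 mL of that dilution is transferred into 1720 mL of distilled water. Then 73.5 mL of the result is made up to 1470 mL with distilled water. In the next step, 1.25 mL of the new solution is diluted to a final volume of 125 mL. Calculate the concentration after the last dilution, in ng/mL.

7.01 ng/mL

Overall dilution factor = 100 × 7.992 × 20 × 100 = 1.60 × 10⁶.
11.2 mg/mL / 1.60 × 10⁶ = 7.01 × 10⁻⁶ mg/mL = 7.01 ng/mL.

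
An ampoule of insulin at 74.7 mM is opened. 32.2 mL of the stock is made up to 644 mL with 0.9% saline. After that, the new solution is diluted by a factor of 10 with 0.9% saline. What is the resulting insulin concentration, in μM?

Overall dilution factor = 20 × 10 = 200.
74.7 mM / 200 = 0.373 mM = 374 μM.

374 μM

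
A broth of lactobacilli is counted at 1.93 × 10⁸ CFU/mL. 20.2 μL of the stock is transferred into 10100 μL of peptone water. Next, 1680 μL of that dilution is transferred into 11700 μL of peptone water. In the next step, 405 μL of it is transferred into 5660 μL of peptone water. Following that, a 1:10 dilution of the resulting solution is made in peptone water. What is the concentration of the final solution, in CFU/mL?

Overall dilution factor = 501 × 7.964 × 14.98 × 10 = 5.98 × 10⁵.
1.93 × 10⁸ CFU/mL / 5.98 × 10⁵ = 323 CFU/mL.

323 CFU/mL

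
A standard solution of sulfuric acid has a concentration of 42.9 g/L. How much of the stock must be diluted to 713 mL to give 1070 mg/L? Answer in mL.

17.8 mL

1070 mg/L = 1.07 g/L.
V₁ = C₂V₂/C₁ = 1.07 × 713 / 42.9 = 17.8 mL.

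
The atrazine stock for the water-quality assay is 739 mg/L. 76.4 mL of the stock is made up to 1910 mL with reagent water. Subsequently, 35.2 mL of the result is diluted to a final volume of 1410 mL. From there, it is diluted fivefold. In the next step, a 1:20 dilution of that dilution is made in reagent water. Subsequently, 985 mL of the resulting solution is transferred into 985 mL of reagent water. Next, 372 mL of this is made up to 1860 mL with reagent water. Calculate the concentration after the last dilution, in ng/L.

738 ng/L

Overall dilution factor = 25 × 40.06 × 5 × 20 × 2 × 5 = 1.00 × 10⁶.
739 mg/L / 1.00 × 10⁶ = 7.38 × 10⁻⁴ mg/L = 738 ng/L.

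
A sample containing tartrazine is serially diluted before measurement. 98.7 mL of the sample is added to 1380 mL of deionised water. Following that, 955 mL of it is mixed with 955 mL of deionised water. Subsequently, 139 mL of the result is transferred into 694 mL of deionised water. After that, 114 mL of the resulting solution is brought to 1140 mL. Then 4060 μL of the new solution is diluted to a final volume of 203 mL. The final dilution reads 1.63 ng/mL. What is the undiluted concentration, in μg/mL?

Overall dilution factor = 14.98 × 2 × 5.993 × 10 × 50 = 8.98 × 10⁴.
Original = 1.63 ng/mL × 8.98 × 10⁴ = 1.46 × 10⁵ ng/mL = 146 μg/mL.

146 μg/mL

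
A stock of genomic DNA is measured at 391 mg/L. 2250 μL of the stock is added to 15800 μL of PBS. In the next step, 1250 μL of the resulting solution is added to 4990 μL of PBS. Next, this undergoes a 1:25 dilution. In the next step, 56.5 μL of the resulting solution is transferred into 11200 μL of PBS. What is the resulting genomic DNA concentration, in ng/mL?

1.96 ng/mL

Overall dilution factor = 8.022 × 4.992 × 25 × 199.2 = 1.99 × 10⁵.
391 mg/L / 1.99 × 10⁵ = 1.96 × 10⁻³ mg/L = 1.96 ng/mL.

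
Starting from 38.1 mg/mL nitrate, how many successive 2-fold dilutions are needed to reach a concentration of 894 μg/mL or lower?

6

Need 2ⁿ ≥ 42.6, so n ≥ log(42.6)/log(2) = 5.41.
Minimum whole steps: n = 6.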